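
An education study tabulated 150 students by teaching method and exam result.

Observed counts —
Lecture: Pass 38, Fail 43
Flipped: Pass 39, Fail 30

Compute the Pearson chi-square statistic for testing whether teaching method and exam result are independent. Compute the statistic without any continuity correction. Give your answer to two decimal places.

Row totals: 81, 69. Column totals: 77, 73. Grand total N = 150.
Expected counts (row total × column total / N):
  Lecture, Pass: 81×77/150 = 41.580
  Lecture, Fail: 81×73/150 = 39.420
  Flipped, Pass: 69×77/150 = 35.420
  Flipped, Fail: 69×73/150 = 33.580
Contributions (O − E)²/E:
  (38 − 41.580)²/41.580 = 0.3082
  (43 − 39.420)²/39.420 = 0.3251
  (39 − 35.420)²/35.420 = 0.3618
  (30 − 33.580)²/33.580 = 0.3817
χ² = 0.3082 + 0.3251 + 0.3618 + 0.3817 = 1.38

1.38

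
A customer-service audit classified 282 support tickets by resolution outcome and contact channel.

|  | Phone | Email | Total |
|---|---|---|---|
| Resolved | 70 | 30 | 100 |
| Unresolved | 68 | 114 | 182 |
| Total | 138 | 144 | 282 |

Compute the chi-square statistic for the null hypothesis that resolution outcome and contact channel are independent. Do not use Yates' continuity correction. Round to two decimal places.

Grand total N = 282.
Expected counts (row total × column total / N):
  Resolved, Phone: 100×138/282 = 48.936
  Resolved, Email: 100×144/282 = 51.064
  Unresolved, Phone: 182×138/282 = 89.064
  Unresolved, Email: 182×144/282 = 92.936
Contributions (O − E)²/E:
  (70 − 48.936)²/48.936 = 9.0668
  (30 − 51.064)²/51.064 = 8.6889
  (68 − 89.064)²/89.064 = 4.9817
  (114 − 92.936)²/92.936 = 4.7742
χ² = 9.0668 + 8.6889 + 4.9817 + 4.7742 = 27.51

27.51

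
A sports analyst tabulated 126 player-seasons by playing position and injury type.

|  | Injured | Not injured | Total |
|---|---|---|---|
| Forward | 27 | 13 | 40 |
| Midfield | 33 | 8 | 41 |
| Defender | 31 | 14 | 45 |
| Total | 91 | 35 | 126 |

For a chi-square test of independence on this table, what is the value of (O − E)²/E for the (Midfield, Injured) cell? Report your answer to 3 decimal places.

Row total (Midfield) = 41; column total (Injured) = 91; N = 126.
Expected count E = 41 × 91 / 126 = 29.6111.
Contribution = (O − E)²/E = (33 − 29.6111)² / 29.6111 = 0.388.

0.388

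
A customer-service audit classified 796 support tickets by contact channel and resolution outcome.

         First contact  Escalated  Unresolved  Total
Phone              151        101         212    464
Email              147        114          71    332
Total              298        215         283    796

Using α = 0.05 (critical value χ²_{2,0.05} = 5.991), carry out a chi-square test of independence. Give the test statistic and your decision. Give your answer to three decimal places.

Grand total N = 796.
Expected counts (row total × column total / N):
  Phone, First contact: 464×298/796 = 173.7085
  Phone, Escalated: 464×215/796 = 125.3266
  Phone, Unresolved: 464×283/796 = 164.9648
  Email, First contact: 332×298/796 = 124.2915
  Email, Escalated: 332×215/796 = 89.6734
  Email, Unresolved: 332×283/796 = 118.0352
Contributions (O − E)²/E:
  (151 − 173.7085)²/173.7085 = 2.9686
  (101 − 125.3266)²/125.3266 = 4.7219
  (212 − 164.9648)²/164.9648 = 13.4108
  (147 − 124.2915)²/124.2915 = 4.1489
  (114 − 89.6734)²/89.6734 = 6.5993
  (71 − 118.0352)²/118.0352 = 18.7428
χ² = 2.9686 + 4.7219 + 13.4108 + 4.1489 + 6.5993 + 18.7428 = 50.592
df = (2−1)(3−1) = 2. Since 50.592 > 5.991, reject the null hypothesis of independence at α = 0.05.

50.592; reject H₀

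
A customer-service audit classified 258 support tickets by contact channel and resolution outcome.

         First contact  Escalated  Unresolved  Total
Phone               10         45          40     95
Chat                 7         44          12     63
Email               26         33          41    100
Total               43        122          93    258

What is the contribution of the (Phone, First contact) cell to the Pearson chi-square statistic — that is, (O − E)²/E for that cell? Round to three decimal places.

2.149

Row total (Phone) = 95; column total (First contact) = 43; N = 258.
Expected count E = 95 × 43 / 258 = 15.8333.
Contribution = (O − E)²/E = (10 − 15.8333)² / 15.8333 = 2.149.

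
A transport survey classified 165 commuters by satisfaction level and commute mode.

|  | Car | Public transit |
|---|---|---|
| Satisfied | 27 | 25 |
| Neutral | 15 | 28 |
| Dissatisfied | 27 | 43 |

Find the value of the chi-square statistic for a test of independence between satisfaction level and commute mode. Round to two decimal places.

3.34

Row totals: 52, 43, 70. Column totals: 69, 96. Grand total N = 165.
Expected counts (row total × column total / N):
  Satisfied, Car: 52×69/165 = 21.745
  Satisfied, Public transit: 52×96/165 = 30.255
  Neutral, Car: 43×69/165 = 17.982
  Neutral, Public transit: 43×96/165 = 25.018
  Dissatisfied, Car: 70×69/165 = 29.273
  Dissatisfied, Public transit: 70×96/165 = 40.727
Contributions (O − E)²/E:
  (27 − 21.745)²/21.745 = 1.2699
  (25 − 30.255)²/30.255 = 0.9127
  (15 − 17.982)²/17.982 = 0.4945
  (28 − 25.018)²/25.018 = 0.3554
  (27 − 29.273)²/29.273 = 0.1765
  (43 − 40.727)²/40.727 = 0.1269
χ² = 1.2699 + 0.9127 + 0.4945 + 0.3554 + 0.1765 + 0.1269 = 3.34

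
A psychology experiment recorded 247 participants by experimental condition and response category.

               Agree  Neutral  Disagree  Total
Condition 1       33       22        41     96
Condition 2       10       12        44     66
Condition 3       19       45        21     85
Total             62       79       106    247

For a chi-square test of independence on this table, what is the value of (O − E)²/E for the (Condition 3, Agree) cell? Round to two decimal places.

0.26

Row total (Condition 3) = 85; column total (Agree) = 62; N = 247.
Expected count E = 85 × 62 / 247 = 21.336.
Contribution = (O − E)²/E = (19 − 21.336)² / 21.336 = 0.26.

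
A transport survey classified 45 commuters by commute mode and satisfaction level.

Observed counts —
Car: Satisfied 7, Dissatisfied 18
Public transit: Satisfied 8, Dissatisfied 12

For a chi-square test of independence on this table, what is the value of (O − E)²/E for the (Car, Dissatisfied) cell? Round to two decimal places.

Row total (Car) = 25; column total (Dissatisfied) = 30; N = 45.
Expected count E = 25 × 30 / 45 = 16.667.
Contribution = (O − E)²/E = (18 − 16.667)² / 16.667 = 0.11.

0.11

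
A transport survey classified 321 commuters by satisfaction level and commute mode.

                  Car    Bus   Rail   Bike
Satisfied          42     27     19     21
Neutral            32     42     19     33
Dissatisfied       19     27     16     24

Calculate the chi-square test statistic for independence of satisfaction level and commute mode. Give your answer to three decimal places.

9.115

Row totals: 109, 126, 86. Column totals: 93, 96, 54, 78. Grand total N = 321.
Expected counts (row total × column total / N):
  Satisfied, Car: 109×93/321 = 31.57944
  Satisfied, Bus: 109×96/321 = 32.59813
  Satisfied, Rail: 109×54/321 = 18.33645
  Satisfied, Bike: 109×78/321 = 26.48598
  Neutral, Car: 126×93/321 = 36.50467
  Neutral, Bus: 126×96/321 = 37.68224
  Neutral, Rail: 126×54/321 = 21.19626
  Neutral, Bike: 126×78/321 = 30.61682
  Dissatisfied, Car: 86×93/321 = 24.91589
  Dissatisfied, Bus: 86×96/321 = 25.71963
  Dissatisfied, Rail: 86×54/321 = 14.46729
  Dissatisfied, Bike: 86×78/321 = 20.89720
Contributions (O − E)²/E:
  (42 − 31.57944)²/31.57944 = 3.4386
  (27 − 32.59813)²/32.59813 = 0.9614
  (19 − 18.33645)²/18.33645 = 0.0240
  (21 − 26.48598)²/26.48598 = 1.1363
  (32 − 36.50467)²/36.50467 = 0.5559
  (42 − 37.68224)²/37.68224 = 0.4947
  (19 − 21.19626)²/21.19626 = 0.2276
  (33 − 30.61682)²/30.61682 = 0.1855
  (19 − 24.91589)²/24.91589 = 1.4046
  (27 − 25.71963)²/25.71963 = 0.0637
  (16 − 14.46729)²/14.46729 = 0.1624
  (24 − 20.89720)²/20.89720 = 0.4607
χ² = 3.4386 + 0.9614 + 0.0240 + 1.1363 + 0.5559 + 0.4947 + 0.2276 + 0.1855 + 1.4046 + 0.0637 + 0.1624 + 0.4607 = 9.115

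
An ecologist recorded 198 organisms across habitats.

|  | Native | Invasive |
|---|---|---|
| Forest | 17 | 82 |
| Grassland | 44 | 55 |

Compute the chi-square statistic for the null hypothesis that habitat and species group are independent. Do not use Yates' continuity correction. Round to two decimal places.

Row totals: 99, 99. Column totals: 61, 137. Grand total N = 198.
Expected counts (row total × column total / N):
  Forest, Native: 99×61/198 = 30.500
  Forest, Invasive: 99×137/198 = 68.500
  Grassland, Native: 99×61/198 = 30.500
  Grassland, Invasive: 99×137/198 = 68.500
Contributions (O − E)²/E:
  (17 − 30.500)²/30.500 = 5.9754
  (82 − 68.500)²/68.500 = 2.6606
  (44 − 30.500)²/30.500 = 5.9754
  (55 − 68.500)²/68.500 = 2.6606
χ² = 5.9754 + 2.6606 + 5.9754 + 2.6606 = 17.27

17.27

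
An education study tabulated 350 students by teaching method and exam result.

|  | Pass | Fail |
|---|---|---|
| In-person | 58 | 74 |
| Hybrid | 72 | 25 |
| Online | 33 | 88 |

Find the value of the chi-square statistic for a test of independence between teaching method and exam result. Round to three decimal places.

48.294

Row totals: 132, 97, 121. Column totals: 163, 187. Grand total N = 350.
Expected counts (row total × column total / N):
  In-person, Pass: 132×163/350 = 61.4743
  In-person, Fail: 132×187/350 = 70.5257
  Hybrid, Pass: 97×163/350 = 45.1743
  Hybrid, Fail: 97×187/350 = 51.8257
  Online, Pass: 121×163/350 = 56.3514
  Online, Fail: 121×187/350 = 64.6486
Contributions (O − E)²/E:
  (58 − 61.4743)²/61.4743 = 0.1964
  (74 − 70.5257)²/70.5257 = 0.1712
  (72 − 45.1743)²/45.1743 = 15.9298
  (25 − 51.8257)²/51.8257 = 13.8854
  (33 − 56.3514)²/56.3514 = 9.6766
  (88 − 64.6486)²/64.6486 = 8.4346
χ² = 0.1964 + 0.1712 + 15.9298 + 13.8854 + 9.6766 + 8.4346 = 48.294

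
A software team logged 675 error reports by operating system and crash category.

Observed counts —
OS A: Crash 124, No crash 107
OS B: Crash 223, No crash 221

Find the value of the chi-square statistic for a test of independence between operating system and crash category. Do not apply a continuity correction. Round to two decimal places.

Row totals: 231, 444. Column totals: 347, 328. Grand total N = 675.
Expected counts (row total × column total / N):
  OS A, Crash: 231×347/675 = 118.751
  OS A, No crash: 231×328/675 = 112.249
  OS B, Crash: 444×347/675 = 228.249
  OS B, No crash: 444×328/675 = 215.751
Contributions (O − E)²/E:
  (124 − 118.751)²/118.751 = 0.2320
  (107 − 112.249)²/112.249 = 0.2455
  (223 − 228.249)²/228.249 = 0.1207
  (221 − 215.751)²/215.751 = 0.1277
χ² = 0.2320 + 0.2455 + 0.1207 + 0.1277 = 0.73

0.73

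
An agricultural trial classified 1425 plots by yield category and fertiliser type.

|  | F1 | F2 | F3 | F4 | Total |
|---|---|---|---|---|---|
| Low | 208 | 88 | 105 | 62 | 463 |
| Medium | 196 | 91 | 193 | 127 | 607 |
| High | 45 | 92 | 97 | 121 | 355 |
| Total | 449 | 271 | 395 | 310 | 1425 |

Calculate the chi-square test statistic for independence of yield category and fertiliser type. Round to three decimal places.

Grand total N = 1425.
Expected counts (row total × column total / N):
  Low, F1: 463×449/1425 = 145.8856
  Low, F2: 463×271/1425 = 88.0512
  Low, F3: 463×395/1425 = 128.3404
  Low, F4: 463×310/1425 = 100.7228
  Medium, F1: 607×449/1425 = 191.2582
  Medium, F2: 607×271/1425 = 115.4365
  Medium, F3: 607×395/1425 = 168.2561
  Medium, F4: 607×310/1425 = 132.0491
  High, F1: 355×449/1425 = 111.8561
  High, F2: 355×271/1425 = 67.5123
  High, F3: 355×395/1425 = 98.4035
  High, F4: 355×310/1425 = 77.2281
Contributions (O − E)²/E:
  (208 − 145.8856)²/145.8856 = 26.4467
  (88 − 88.0512)²/88.0512 = 0.0000
  (105 − 128.3404)²/128.3404 = 4.2448
  (62 − 100.7228)²/100.7228 = 14.8869
  (196 − 191.2582)²/191.2582 = 0.1176
  (91 − 115.4365)²/115.4365 = 5.1729
  (193 − 168.2561)²/168.2561 = 3.6389
  (127 − 132.0491)²/132.0491 = 0.1931
  (45 − 111.8561)²/111.8561 = 39.9597
  (92 − 67.5123)²/67.5123 = 8.8820
  (97 − 98.4035)²/98.4035 = 0.0200
  (121 − 77.2281)²/77.2281 = 24.8094
χ² = 26.4467 + 0.0000 + 4.2448 + 14.8869 + 0.1176 + 5.1729 + 3.6389 + 0.1931 + 39.9597 + 8.8820 + 0.0200 + 24.8094 = 128.372

128.372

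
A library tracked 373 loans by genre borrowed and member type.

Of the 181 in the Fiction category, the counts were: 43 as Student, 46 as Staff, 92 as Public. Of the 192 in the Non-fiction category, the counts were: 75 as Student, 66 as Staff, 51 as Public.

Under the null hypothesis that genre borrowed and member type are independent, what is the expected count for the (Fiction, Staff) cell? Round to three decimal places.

Row total (Fiction) = 181; column total (Staff) = 112; grand total N = 373.
Expected count = (row total × column total) / N = 181 × 112 / 373 = 54.349.

54.349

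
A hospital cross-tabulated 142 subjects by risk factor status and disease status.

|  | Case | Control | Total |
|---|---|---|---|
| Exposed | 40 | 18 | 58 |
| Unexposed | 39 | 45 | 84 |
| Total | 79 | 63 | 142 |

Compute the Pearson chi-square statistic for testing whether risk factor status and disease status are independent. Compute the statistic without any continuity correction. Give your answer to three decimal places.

7.060

Grand total N = 142.
Expected counts (row total × column total / N):
  Exposed, Case: 58×79/142 = 32.2676
  Exposed, Control: 58×63/142 = 25.7324
  Unexposed, Case: 84×79/142 = 46.7324
  Unexposed, Control: 84×63/142 = 37.2676
Contributions (O − E)²/E:
  (40 − 32.2676)²/32.2676 = 1.8529
  (18 − 25.7324)²/25.7324 = 2.3235
  (39 − 46.7324)²/46.7324 = 1.2794
  (45 − 37.2676)²/37.2676 = 1.6043
χ² = 1.8529 + 2.3235 + 1.2794 + 1.6043 = 7.060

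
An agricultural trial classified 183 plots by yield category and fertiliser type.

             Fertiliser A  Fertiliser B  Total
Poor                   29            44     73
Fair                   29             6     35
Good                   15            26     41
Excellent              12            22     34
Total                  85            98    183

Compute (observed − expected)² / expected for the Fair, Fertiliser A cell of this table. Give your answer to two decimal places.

Row total (Fair) = 35; column total (Fertiliser A) = 85; N = 183.
Expected count E = 35 × 85 / 183 = 16.257.
Contribution = (O − E)²/E = (29 − 16.257)² / 16.257 = 9.99.

9.99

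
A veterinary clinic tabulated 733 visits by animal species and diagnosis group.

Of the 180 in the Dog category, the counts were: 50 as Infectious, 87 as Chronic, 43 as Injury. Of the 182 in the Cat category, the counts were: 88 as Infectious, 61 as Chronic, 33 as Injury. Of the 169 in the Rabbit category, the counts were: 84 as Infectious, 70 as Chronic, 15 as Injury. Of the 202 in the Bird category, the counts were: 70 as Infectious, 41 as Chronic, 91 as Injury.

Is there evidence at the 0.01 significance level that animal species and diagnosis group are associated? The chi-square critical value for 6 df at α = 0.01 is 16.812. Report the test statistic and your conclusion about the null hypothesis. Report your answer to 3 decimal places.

Row totals: 180, 182, 169, 202. Column totals: 292, 259, 182. Grand total N = 733.
Expected counts (row total × column total / N):
  Dog, Infectious: 180×292/733 = 71.7053
  Dog, Chronic: 180×259/733 = 63.6016
  Dog, Injury: 180×182/733 = 44.6930
  Cat, Infectious: 182×292/733 = 72.5020
  Cat, Chronic: 182×259/733 = 64.3083
  Cat, Injury: 182×182/733 = 45.1896
  Rabbit, Infectious: 169×292/733 = 67.3233
  Rabbit, Chronic: 169×259/733 = 59.7149
  Rabbit, Injury: 169×182/733 = 41.9618
  Bird, Infectious: 202×292/733 = 80.4693
  Bird, Chronic: 202×259/733 = 71.3752
  Bird, Injury: 202×182/733 = 50.1555
Contributions (O − E)²/E:
  (50 − 71.7053)²/71.7053 = 6.5702
  (87 − 63.6016)²/63.6016 = 8.6080
  (43 − 44.6930)²/44.6930 = 0.0641
  (88 − 72.5020)²/72.5020 = 3.3128
  (61 − 64.3083)²/64.3083 = 0.1702
  (33 − 45.1896)²/45.1896 = 3.2881
  (84 − 67.3233)²/67.3233 = 4.1310
  (70 − 59.7149)²/59.7149 = 1.7715
  (15 − 41.9618)²/41.9618 = 17.3238
  (70 − 80.4693)²/80.4693 = 1.3621
  (41 − 71.3752)²/71.3752 = 12.9268
  (91 − 50.1555)²/50.1555 = 33.2620
χ² = 6.5702 + 8.6080 + 0.0641 + 3.3128 + 0.1702 + 3.2881 + 4.1310 + 1.7715 + 17.3238 + 1.3621 + 12.9268 + 33.2620 = 92.791
df = (4−1)(3−1) = 6. Since 92.791 > 16.812, reject the null hypothesis of independence at α = 0.01.

92.791; reject H₀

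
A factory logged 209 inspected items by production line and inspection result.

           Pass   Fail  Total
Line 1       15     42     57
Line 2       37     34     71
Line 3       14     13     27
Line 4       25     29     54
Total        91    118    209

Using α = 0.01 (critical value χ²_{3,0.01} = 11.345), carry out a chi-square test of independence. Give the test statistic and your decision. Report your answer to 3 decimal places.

9.927; fail to reject H₀

Grand total N = 209.
Expected counts (row total × column total / N):
  Line 1, Pass: 57×91/209 = 24.8182
  Line 1, Fail: 57×118/209 = 32.1818
  Line 2, Pass: 71×91/209 = 30.9139
  Line 2, Fail: 71×118/209 = 40.0861
  Line 3, Pass: 27×91/209 = 11.7560
  Line 3, Fail: 27×118/209 = 15.2440
  Line 4, Pass: 54×91/209 = 23.5120
  Line 4, Fail: 54×118/209 = 30.4880
Contributions (O − E)²/E:
  (15 − 24.8182)²/24.8182 = 3.8841
  (42 − 32.1818)²/32.1818 = 2.9954
  (37 − 30.9139)²/30.9139 = 1.1982
  (34 − 40.0861)²/40.0861 = 0.9240
  (14 − 11.7560)²/11.7560 = 0.4283
  (13 − 15.2440)²/15.2440 = 0.3303
  (25 − 23.5120)²/23.5120 = 0.0942
  (29 − 30.4880)²/30.4880 = 0.0726
χ² = 3.8841 + 2.9954 + 1.1982 + 0.9240 + 0.4283 + 0.3303 + 0.0942 + 0.0726 = 9.927
df = (4−1)(2−1) = 3. Since 9.927 < 11.345, fail to reject the null hypothesis of independence at α = 0.01.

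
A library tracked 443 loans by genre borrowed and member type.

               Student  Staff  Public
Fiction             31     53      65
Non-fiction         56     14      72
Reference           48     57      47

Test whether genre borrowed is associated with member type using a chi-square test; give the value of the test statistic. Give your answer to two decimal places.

40.17

Row totals: 149, 142, 152. Column totals: 135, 124, 184. Grand total N = 443.
Expected counts (row total × column total / N):
  Fiction, Student: 149×135/443 = 45.406
  Fiction, Staff: 149×124/443 = 41.707
  Fiction, Public: 149×184/443 = 61.887
  Non-fiction, Student: 142×135/443 = 43.273
  Non-fiction, Staff: 142×124/443 = 39.747
  Non-fiction, Public: 142×184/443 = 58.980
  Reference, Student: 152×135/443 = 46.321
  Reference, Staff: 152×124/443 = 42.546
  Reference, Public: 152×184/443 = 63.133
Contributions (O − E)²/E:
  (31 − 45.406)²/45.406 = 4.5706
  (53 − 41.707)²/41.707 = 3.0578
  (65 − 61.887)²/61.887 = 0.1566
  (56 − 43.273)²/43.273 = 3.7431
  (14 − 39.747)²/39.747 = 16.6782
  (72 − 58.980)²/58.980 = 2.8742
  (48 − 46.321)²/46.321 = 0.0609
  (57 − 42.546)²/42.546 = 4.9104
  (47 − 63.133)²/63.133 = 4.1226
χ² = 4.5706 + 3.0578 + 0.1566 + 3.7431 + 16.6782 + 2.8742 + 0.0609 + 4.9104 + 4.1226 = 40.17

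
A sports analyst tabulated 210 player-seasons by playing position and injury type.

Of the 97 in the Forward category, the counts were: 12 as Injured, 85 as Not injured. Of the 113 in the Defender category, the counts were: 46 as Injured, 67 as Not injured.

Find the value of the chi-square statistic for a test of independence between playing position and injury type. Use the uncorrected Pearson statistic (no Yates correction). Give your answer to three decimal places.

Row totals: 97, 113. Column totals: 58, 152. Grand total N = 210.
Expected counts (row total × column total / N):
  Forward, Injured: 97×58/210 = 26.7905
  Forward, Not injured: 97×152/210 = 70.2095
  Defender, Injured: 113×58/210 = 31.2095
  Defender, Not injured: 113×152/210 = 81.7905
Contributions (O − E)²/E:
  (12 − 26.7905)²/26.7905 = 8.1655
  (85 − 70.2095)²/70.2095 = 3.1158
  (46 − 31.2095)²/31.2095 = 7.0094
  (67 − 81.7905)²/81.7905 = 2.6746
χ² = 8.1655 + 3.1158 + 7.0094 + 2.6746 = 20.965

20.965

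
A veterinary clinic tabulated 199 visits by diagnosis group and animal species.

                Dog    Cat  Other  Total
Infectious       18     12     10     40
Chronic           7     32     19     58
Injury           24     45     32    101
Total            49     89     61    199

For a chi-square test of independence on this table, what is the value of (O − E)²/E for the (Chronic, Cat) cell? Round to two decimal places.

Row total (Chronic) = 58; column total (Cat) = 89; N = 199.
Expected count E = 58 × 89 / 199 = 25.940.
Contribution = (O − E)²/E = (32 − 25.940)² / 25.940 = 1.42.

1.42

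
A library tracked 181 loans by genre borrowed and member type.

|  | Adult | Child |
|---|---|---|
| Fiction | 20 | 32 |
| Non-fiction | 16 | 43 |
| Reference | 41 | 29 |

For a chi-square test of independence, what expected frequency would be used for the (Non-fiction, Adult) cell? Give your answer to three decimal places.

25.099

Row total (Non-fiction) = 59; column total (Adult) = 77; grand total N = 181.
Expected count = (row total × column total) / N = 59 × 77 / 181 = 25.099.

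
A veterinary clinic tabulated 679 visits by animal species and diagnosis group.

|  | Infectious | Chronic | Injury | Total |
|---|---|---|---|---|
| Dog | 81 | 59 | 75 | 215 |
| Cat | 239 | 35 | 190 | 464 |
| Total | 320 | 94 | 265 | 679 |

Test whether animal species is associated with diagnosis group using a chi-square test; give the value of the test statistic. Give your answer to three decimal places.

49.373

Grand total N = 679.
Expected counts (row total × column total / N):
  Dog, Infectious: 215×320/679 = 101.3255
  Dog, Chronic: 215×94/679 = 29.7644
  Dog, Injury: 215×265/679 = 83.9102
  Cat, Infectious: 464×320/679 = 218.6745
  Cat, Chronic: 464×94/679 = 64.2356
  Cat, Injury: 464×265/679 = 181.0898
Contributions (O − E)²/E:
  (81 − 101.3255)²/101.3255 = 4.0772
  (59 − 29.7644)²/29.7644 = 28.7162
  (75 − 83.9102)²/83.9102 = 0.9462
  (239 − 218.6745)²/218.6745 = 1.8892
  (35 − 64.2356)²/64.2356 = 13.3060
  (190 − 181.0898)²/181.0898 = 0.4384
χ² = 4.0772 + 28.7162 + 0.9462 + 1.8892 + 13.3060 + 0.4384 = 49.373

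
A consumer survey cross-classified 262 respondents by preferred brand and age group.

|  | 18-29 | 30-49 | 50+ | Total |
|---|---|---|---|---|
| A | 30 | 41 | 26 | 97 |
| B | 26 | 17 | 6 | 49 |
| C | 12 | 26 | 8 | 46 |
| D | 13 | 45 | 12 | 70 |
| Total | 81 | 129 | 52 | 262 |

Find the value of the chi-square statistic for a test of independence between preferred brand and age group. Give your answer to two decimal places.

Grand total N = 262.
Expected counts (row total × column total / N):
  A, 18-29: 97×81/262 = 29.989
  A, 30-49: 97×129/262 = 47.760
  A, 50+: 97×52/262 = 19.252
  B, 18-29: 49×81/262 = 15.149
  B, 30-49: 49×129/262 = 24.126
  B, 50+: 49×52/262 = 9.725
  C, 18-29: 46×81/262 = 14.221
  C, 30-49: 46×129/262 = 22.649
  C, 50+: 46×52/262 = 9.130
  D, 18-29: 70×81/262 = 21.641
  D, 30-49: 70×129/262 = 34.466
  D, 50+: 70×52/262 = 13.893
Contributions (O − E)²/E:
  (30 − 29.989)²/29.989 = 0.0000
  (41 − 47.760)²/47.760 = 0.9568
  (26 − 19.252)²/19.252 = 2.3652
  (26 − 15.149)²/15.149 = 7.7724
  (17 − 24.126)²/24.126 = 2.1048
  (6 − 9.725)²/9.725 = 1.4268
  (12 − 14.221)²/14.221 = 0.3469
  (26 − 22.649)²/22.649 = 0.4958
  (8 − 9.130)²/9.130 = 0.1399
  (13 − 21.641)²/21.641 = 3.4503
  (45 − 34.466)²/34.466 = 3.2196
  (12 − 13.893)²/13.893 = 0.2579
χ² = 0.0000 + 0.9568 + 2.3652 + 7.7724 + 2.1048 + 1.4268 + 0.3469 + 0.4958 + 0.1399 + 3.4503 + 3.2196 + 0.2579 = 22.54

22.54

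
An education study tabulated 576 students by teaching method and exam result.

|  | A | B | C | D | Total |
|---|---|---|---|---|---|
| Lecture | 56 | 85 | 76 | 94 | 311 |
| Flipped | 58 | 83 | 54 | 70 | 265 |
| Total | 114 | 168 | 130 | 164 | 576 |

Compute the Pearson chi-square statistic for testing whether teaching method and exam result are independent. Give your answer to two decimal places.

Grand total N = 576.
Expected counts (row total × column total / N):
  Lecture, A: 311×114/576 = 61.552
  Lecture, B: 311×168/576 = 90.708
  Lecture, C: 311×130/576 = 70.191
  Lecture, D: 311×164/576 = 88.549
  Flipped, A: 265×114/576 = 52.448
  Flipped, B: 265×168/576 = 77.292
  Flipped, C: 265×130/576 = 59.809
  Flipped, D: 265×164/576 = 75.451
Contributions (O − E)²/E:
  (56 − 61.552)²/61.552 = 0.5008
  (85 − 90.708)²/90.708 = 0.3592
  (76 − 70.191)²/70.191 = 0.4808
  (94 − 88.549)²/88.549 = 0.3356
  (58 − 52.448)²/52.448 = 0.5877
  (83 − 77.292)²/77.292 = 0.4215
  (54 − 59.809)²/59.809 = 0.5642
  (70 − 75.451)²/75.451 = 0.3938
χ² = 0.5008 + 0.3592 + 0.4808 + 0.3356 + 0.5877 + 0.4215 + 0.5642 + 0.3938 = 3.64

3.64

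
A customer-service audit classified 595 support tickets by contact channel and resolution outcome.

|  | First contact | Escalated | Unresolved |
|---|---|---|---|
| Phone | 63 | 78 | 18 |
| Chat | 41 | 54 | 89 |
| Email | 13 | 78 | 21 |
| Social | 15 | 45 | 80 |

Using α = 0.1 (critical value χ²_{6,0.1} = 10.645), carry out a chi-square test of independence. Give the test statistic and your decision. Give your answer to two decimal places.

130.51; reject H₀

Row totals: 159, 184, 112, 140. Column totals: 132, 255, 208. Grand total N = 595.
Expected counts (row total × column total / N):
  Phone, First contact: 159×132/595 = 35.274
  Phone, Escalated: 159×255/595 = 68.143
  Phone, Unresolved: 159×208/595 = 55.583
  Chat, First contact: 184×132/595 = 40.820
  Chat, Escalated: 184×255/595 = 78.857
  Chat, Unresolved: 184×208/595 = 64.323
  Email, First contact: 112×132/595 = 24.847
  Email, Escalated: 112×255/595 = 48.000
  Email, Unresolved: 112×208/595 = 39.153
  Social, First contact: 140×132/595 = 31.059
  Social, Escalated: 140×255/595 = 60.000
  Social, Unresolved: 140×208/595 = 48.941
Contributions (O − E)²/E:
  (63 − 35.274)²/35.274 = 21.7931
  (78 − 68.143)²/68.143 = 1.4258
  (18 − 55.583)²/55.583 = 25.4121
  (41 − 40.820)²/40.820 = 0.0008
  (54 − 78.857)²/78.857 = 7.8353
  (89 − 64.323)²/64.323 = 9.4671
  (13 − 24.847)²/24.847 = 5.6486
  (78 − 48.000)²/48.000 = 18.7500
  (21 − 39.153)²/39.153 = 8.4165
  (15 − 31.059)²/31.059 = 8.3033
  (45 − 60.000)²/60.000 = 3.7500
  (80 − 48.941)²/48.941 = 19.7107
χ² = 21.7931 + 1.4258 + 25.4121 + 0.0008 + 7.8353 + 9.4671 + 5.6486 + 18.7500 + 8.4165 + 8.3033 + 3.7500 + 19.7107 = 130.51
df = (4−1)(3−1) = 6. Since 130.51 > 10.645, reject the null hypothesis of independence at α = 0.1.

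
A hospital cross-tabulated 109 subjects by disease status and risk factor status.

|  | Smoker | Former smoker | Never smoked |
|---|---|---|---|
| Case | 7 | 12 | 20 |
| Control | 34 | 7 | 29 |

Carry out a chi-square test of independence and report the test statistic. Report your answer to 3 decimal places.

12.983

Row totals: 39, 70. Column totals: 41, 19, 49. Grand total N = 109.
Expected counts (row total × column total / N):
  Case, Smoker: 39×41/109 = 14.6697
  Case, Former smoker: 39×19/109 = 6.7982
  Case, Never smoked: 39×49/109 = 17.5321
  Control, Smoker: 70×41/109 = 26.3303
  Control, Former smoker: 70×19/109 = 12.2018
  Control, Never smoked: 70×49/109 = 31.4679
Contributions (O − E)²/E:
  (7 − 14.6697)²/14.6697 = 4.0099
  (12 − 6.7982)²/6.7982 = 3.9803
  (20 − 17.5321)²/17.5321 = 0.3474
  (34 − 26.3303)²/26.3303 = 2.2341
  (7 − 12.2018)²/12.2018 = 2.2176
  (29 − 31.4679)²/31.4679 = 0.1935
χ² = 4.0099 + 3.9803 + 0.3474 + 2.2341 + 2.2176 + 0.1935 = 12.983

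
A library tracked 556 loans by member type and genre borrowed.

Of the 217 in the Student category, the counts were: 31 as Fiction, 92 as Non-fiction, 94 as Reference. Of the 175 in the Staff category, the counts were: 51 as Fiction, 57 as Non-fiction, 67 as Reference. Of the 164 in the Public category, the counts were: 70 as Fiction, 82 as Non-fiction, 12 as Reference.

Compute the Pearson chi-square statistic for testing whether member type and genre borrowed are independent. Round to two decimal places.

Row totals: 217, 175, 164. Column totals: 152, 231, 173. Grand total N = 556.
Expected counts (row total × column total / N):
  Student, Fiction: 217×152/556 = 59.3237
  Student, Non-fiction: 217×231/556 = 90.1565
  Student, Reference: 217×173/556 = 67.5198
  Staff, Fiction: 175×152/556 = 47.8417
  Staff, Non-fiction: 175×231/556 = 72.7068
  Staff, Reference: 175×173/556 = 54.4514
  Public, Fiction: 164×152/556 = 44.8345
  Public, Non-fiction: 164×231/556 = 68.1367
  Public, Reference: 164×173/556 = 51.0288
Contributions (O − E)²/E:
  (31 − 59.3237)²/59.3237 = 13.5230
  (92 − 90.1565)²/90.1565 = 0.0377
  (94 − 67.5198)²/67.5198 = 10.3851
  (51 − 47.8417)²/47.8417 = 0.2085
  (57 − 72.7068)²/72.7068 = 3.3931
  (67 − 54.4514)²/54.4514 = 2.8919
  (70 − 44.8345)²/44.8345 = 14.1253
  (82 − 68.1367)²/68.1367 = 2.8207
  (12 − 51.0288)²/51.0288 = 29.8507
χ² = 13.5230 + 0.0377 + 10.3851 + 0.2085 + 3.3931 + 2.8919 + 14.1253 + 2.8207 + 29.8507 = 77.24

77.24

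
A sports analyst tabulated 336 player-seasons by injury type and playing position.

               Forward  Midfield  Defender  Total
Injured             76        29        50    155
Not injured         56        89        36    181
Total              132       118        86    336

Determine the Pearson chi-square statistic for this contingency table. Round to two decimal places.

Grand total N = 336.
Expected counts (row total × column total / N):
  Injured, Forward: 155×132/336 = 60.893
  Injured, Midfield: 155×118/336 = 54.435
  Injured, Defender: 155×86/336 = 39.673
  Not injured, Forward: 181×132/336 = 71.107
  Not injured, Midfield: 181×118/336 = 63.565
  Not injured, Defender: 181×86/336 = 46.327
Contributions (O − E)²/E:
  (76 − 60.893)²/60.893 = 3.7479
  (29 − 54.435)²/54.435 = 11.8846
  (50 − 39.673)²/39.673 = 2.6881
  (56 − 71.107)²/71.107 = 3.2095
  (89 − 63.565)²/63.565 = 10.1776
  (36 − 46.327)²/46.327 = 2.3020
χ² = 3.7479 + 11.8846 + 2.6881 + 3.2095 + 10.1776 + 2.3020 = 34.01

34.01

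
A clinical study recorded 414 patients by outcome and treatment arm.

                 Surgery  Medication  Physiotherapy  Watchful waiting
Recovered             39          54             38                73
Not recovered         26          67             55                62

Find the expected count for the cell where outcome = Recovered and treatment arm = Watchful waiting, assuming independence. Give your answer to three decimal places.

66.522

Row total (Recovered) = 204; column total (Watchful waiting) = 135; grand total N = 414.
Expected count = (row total × column total) / N = 204 × 135 / 414 = 66.522.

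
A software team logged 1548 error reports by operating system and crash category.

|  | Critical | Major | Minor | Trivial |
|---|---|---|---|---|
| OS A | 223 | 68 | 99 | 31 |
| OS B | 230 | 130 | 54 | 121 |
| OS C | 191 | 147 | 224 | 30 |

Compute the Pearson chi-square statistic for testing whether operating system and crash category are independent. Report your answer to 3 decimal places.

207.636

Row totals: 421, 535, 592. Column totals: 644, 345, 377, 182. Grand total N = 1548.
Expected counts (row total × column total / N):
  OS A, Critical: 421×644/1548 = 175.14470
  OS A, Major: 421×345/1548 = 93.82752
  OS A, Minor: 421×377/1548 = 102.53036
  OS A, Trivial: 421×182/1548 = 49.49742
  OS B, Critical: 535×644/1548 = 222.57106
  OS B, Major: 535×345/1548 = 119.23450
  OS B, Minor: 535×377/1548 = 130.29393
  OS B, Trivial: 535×182/1548 = 62.90052
  OS C, Critical: 592×644/1548 = 246.28424
  OS C, Major: 592×345/1548 = 131.93798
  OS C, Minor: 592×377/1548 = 144.17571
  OS C, Trivial: 592×182/1548 = 69.60207
Contributions (O − E)²/E:
  (223 − 175.14470)²/175.14470 = 13.0756
  (68 − 93.82752)²/93.82752 = 7.1094
  (99 − 102.53036)²/102.53036 = 0.1216
  (31 − 49.49742)²/49.49742 = 6.9126
  (230 − 222.57106)²/222.57106 = 0.2480
  (130 − 119.23450)²/119.23450 = 0.9720
  (54 − 130.29393)²/130.29393 = 44.6741
  (121 − 62.90052)²/62.90052 = 53.6649
  (191 − 246.28424)²/246.28424 = 12.4098
  (147 − 131.93798)²/131.93798 = 1.7195
  (224 − 144.17571)²/144.17571 = 44.1955
  (30 − 69.60207)²/69.60207 = 22.5327
χ² = 13.0756 + 7.1094 + 0.1216 + 6.9126 + 0.2480 + 0.9720 + 44.6741 + 53.6649 + 12.4098 + 1.7195 + 44.1955 + 22.5327 = 207.636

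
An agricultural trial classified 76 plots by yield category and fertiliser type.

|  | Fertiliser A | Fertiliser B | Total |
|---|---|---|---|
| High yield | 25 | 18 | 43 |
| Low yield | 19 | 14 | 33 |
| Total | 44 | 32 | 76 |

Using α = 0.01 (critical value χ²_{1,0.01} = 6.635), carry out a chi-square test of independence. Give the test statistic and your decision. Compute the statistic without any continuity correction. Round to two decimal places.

Grand total N = 76.
Expected counts (row total × column total / N):
  High yield, Fertiliser A: 43×44/76 = 24.895
  High yield, Fertiliser B: 43×32/76 = 18.105
  Low yield, Fertiliser A: 33×44/76 = 19.105
  Low yield, Fertiliser B: 33×32/76 = 13.895
Contributions (O − E)²/E:
  (25 − 24.895)²/24.895 = 0.0004
  (18 − 18.105)²/18.105 = 0.0006
  (19 − 19.105)²/19.105 = 0.0006
  (14 − 13.895)²/13.895 = 0.0008
χ² = 0.0004 + 0.0006 + 0.0006 + 0.0008 = 0.00
df = (2−1)(2−1) = 1. Since 0.00 < 6.635, fail to reject the null hypothesis of independence at α = 0.01.

0.00; fail to reject H₀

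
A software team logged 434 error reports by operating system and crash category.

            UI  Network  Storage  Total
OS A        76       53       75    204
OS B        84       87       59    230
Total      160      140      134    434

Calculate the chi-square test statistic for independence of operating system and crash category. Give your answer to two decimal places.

9.04

Grand total N = 434.
Expected counts (row total × column total / N):
  OS A, UI: 204×160/434 = 75.207
  OS A, Network: 204×140/434 = 65.806
  OS A, Storage: 204×134/434 = 62.986
  OS B, UI: 230×160/434 = 84.793
  OS B, Network: 230×140/434 = 74.194
  OS B, Storage: 230×134/434 = 71.014
Contributions (O − E)²/E:
  (76 − 75.207)²/75.207 = 0.0084
  (53 − 65.806)²/65.806 = 2.4921
  (75 − 62.986)²/62.986 = 2.2916
  (84 − 84.793)²/84.793 = 0.0074
  (87 − 74.194)²/74.194 = 2.2103
  (59 − 71.014)²/71.014 = 2.0325
χ² = 0.0084 + 2.4921 + 2.2916 + 0.0074 + 2.2103 + 2.0325 = 9.04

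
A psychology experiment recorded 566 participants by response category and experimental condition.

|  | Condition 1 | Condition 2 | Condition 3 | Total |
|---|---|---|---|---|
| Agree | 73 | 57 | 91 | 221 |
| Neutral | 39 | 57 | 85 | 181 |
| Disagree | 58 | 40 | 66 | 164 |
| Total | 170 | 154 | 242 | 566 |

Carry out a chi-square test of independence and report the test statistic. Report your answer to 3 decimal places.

Grand total N = 566.
Expected counts (row total × column total / N):
  Agree, Condition 1: 221×170/566 = 66.3781
  Agree, Condition 2: 221×154/566 = 60.1307
  Agree, Condition 3: 221×242/566 = 94.4912
  Neutral, Condition 1: 181×170/566 = 54.3640
  Neutral, Condition 2: 181×154/566 = 49.2473
  Neutral, Condition 3: 181×242/566 = 77.3887
  Disagree, Condition 1: 164×170/566 = 49.2580
  Disagree, Condition 2: 164×154/566 = 44.6219
  Disagree, Condition 3: 164×242/566 = 70.1201
Contributions (O − E)²/E:
  (73 − 66.3781)²/66.3781 = 0.6606
  (57 − 60.1307)²/60.1307 = 0.1630
  (91 − 94.4912)²/94.4912 = 0.1290
  (39 − 54.3640)²/54.3640 = 4.3421
  (57 − 49.2473)²/49.2473 = 1.2205
  (85 − 77.3887)²/77.3887 = 0.7486
  (58 − 49.2580)²/49.2580 = 1.5515
  (40 − 44.6219)²/44.6219 = 0.4787
  (66 − 70.1201)²/70.1201 = 0.2421
χ² = 0.6606 + 0.1630 + 0.1290 + 4.3421 + 1.2205 + 0.7486 + 1.5515 + 0.4787 + 0.2421 = 9.536

9.536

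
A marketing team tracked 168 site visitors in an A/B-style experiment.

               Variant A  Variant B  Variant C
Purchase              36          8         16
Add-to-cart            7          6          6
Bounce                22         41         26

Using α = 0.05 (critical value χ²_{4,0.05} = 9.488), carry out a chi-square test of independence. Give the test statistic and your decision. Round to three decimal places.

23.437; reject H₀

Row totals: 60, 19, 89. Column totals: 65, 55, 48. Grand total N = 168.
Expected counts (row total × column total / N):
  Purchase, Variant A: 60×65/168 = 23.2143
  Purchase, Variant B: 60×55/168 = 19.6429
  Purchase, Variant C: 60×48/168 = 17.1429
  Add-to-cart, Variant A: 19×65/168 = 7.3512
  Add-to-cart, Variant B: 19×55/168 = 6.2202
  Add-to-cart, Variant C: 19×48/168 = 5.4286
  Bounce, Variant A: 89×65/168 = 34.4345
  Bounce, Variant B: 89×55/168 = 29.1369
  Bounce, Variant C: 89×48/168 = 25.4286
Contributions (O − E)²/E:
  (36 − 23.2143)²/23.2143 = 7.0420
  (8 − 19.6429)²/19.6429 = 6.9011
  (16 − 17.1429)²/17.1429 = 0.0762
  (7 − 7.3512)²/7.3512 = 0.0168
  (6 − 6.2202)²/6.2202 = 0.0078
  (6 − 5.4286)²/5.4286 = 0.0601
  (22 − 34.4345)²/34.4345 = 4.4902
  (41 − 29.1369)²/29.1369 = 4.8301
  (26 − 25.4286)²/25.4286 = 0.0128
χ² = 7.0420 + 6.9011 + 0.0762 + 0.0168 + 0.0078 + 0.0601 + 4.4902 + 4.8301 + 0.0128 = 23.437
df = (3−1)(3−1) = 4. Since 23.437 > 9.488, reject the null hypothesis of independence at α = 0.05.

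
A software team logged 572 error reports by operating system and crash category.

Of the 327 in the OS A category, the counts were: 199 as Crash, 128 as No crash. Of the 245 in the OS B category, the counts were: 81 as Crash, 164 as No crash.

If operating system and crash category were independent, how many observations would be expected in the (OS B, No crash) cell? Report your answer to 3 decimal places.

125.070

Row total (OS B) = 245; column total (No crash) = 292; grand total N = 572.
Expected count = (row total × column total) / N = 245 × 292 / 572 = 125.070.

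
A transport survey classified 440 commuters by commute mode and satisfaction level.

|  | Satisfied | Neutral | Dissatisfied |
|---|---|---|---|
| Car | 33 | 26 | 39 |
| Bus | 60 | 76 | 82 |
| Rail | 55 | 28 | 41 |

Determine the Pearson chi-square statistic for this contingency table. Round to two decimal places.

Row totals: 98, 218, 124. Column totals: 148, 130, 162. Grand total N = 440.
Expected counts (row total × column total / N):
  Car, Satisfied: 98×148/440 = 32.964
  Car, Neutral: 98×130/440 = 28.955
  Car, Dissatisfied: 98×162/440 = 36.082
  Bus, Satisfied: 218×148/440 = 73.327
  Bus, Neutral: 218×130/440 = 64.409
  Bus, Dissatisfied: 218×162/440 = 80.264
  Rail, Satisfied: 124×148/440 = 41.709
  Rail, Neutral: 124×130/440 = 36.636
  Rail, Dissatisfied: 124×162/440 = 45.655
Contributions (O − E)²/E:
  (33 − 32.964)²/32.964 = 0.0000
  (26 − 28.955)²/28.955 = 0.3016
  (39 − 36.082)²/36.082 = 0.2360
  (60 − 73.327)²/73.327 = 2.4221
  (76 − 64.409)²/64.409 = 2.0859
  (82 − 80.264)²/80.264 = 0.0375
  (55 − 41.709)²/41.709 = 4.2353
  (28 − 36.636)²/36.636 = 2.0357
  (41 − 45.655)²/45.655 = 0.4746
χ² = 0.0000 + 0.3016 + 0.2360 + 2.4221 + 2.0859 + 0.0375 + 4.2353 + 2.0357 + 0.4746 = 11.83

11.83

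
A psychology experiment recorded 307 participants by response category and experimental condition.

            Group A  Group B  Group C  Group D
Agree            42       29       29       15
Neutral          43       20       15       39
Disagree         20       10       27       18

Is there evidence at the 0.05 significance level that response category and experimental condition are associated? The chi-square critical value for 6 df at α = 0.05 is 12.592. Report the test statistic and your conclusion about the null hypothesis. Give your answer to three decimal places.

26.587; reject H₀

Row totals: 115, 117, 75. Column totals: 105, 59, 71, 72. Grand total N = 307.
Expected counts (row total × column total / N):
  Agree, Group A: 115×105/307 = 39.3322
  Agree, Group B: 115×59/307 = 22.1010
  Agree, Group C: 115×71/307 = 26.5961
  Agree, Group D: 115×72/307 = 26.9707
  Neutral, Group A: 117×105/307 = 40.0163
  Neutral, Group B: 117×59/307 = 22.4853
  Neutral, Group C: 117×71/307 = 27.0586
  Neutral, Group D: 117×72/307 = 27.4397
  Disagree, Group A: 75×105/307 = 25.6515
  Disagree, Group B: 75×59/307 = 14.4137
  Disagree, Group C: 75×71/307 = 17.3453
  Disagree, Group D: 75×72/307 = 17.5896
Contributions (O − E)²/E:
  (42 − 39.3322)²/39.3322 = 0.1809
  (29 − 22.1010)²/22.1010 = 2.1536
  (29 − 26.5961)²/26.5961 = 0.2173
  (15 − 26.9707)²/26.9707 = 5.3131
  (43 − 40.0163)²/40.0163 = 0.2225
  (20 − 22.4853)²/22.4853 = 0.2747
  (15 − 27.0586)²/27.0586 = 5.3739
  (39 − 27.4397)²/27.4397 = 4.8703
  (20 − 25.6515)²/25.6515 = 1.2451
  (10 − 14.4137)²/14.4137 = 1.3515
  (27 − 17.3453)²/17.3453 = 5.3740
  (18 − 17.5896)²/17.5896 = 0.0096
χ² = 0.1809 + 2.1536 + 0.2173 + 5.3131 + 0.2225 + 0.2747 + 5.3739 + 4.8703 + 1.2451 + 1.3515 + 5.3740 + 0.0096 = 26.587
df = (3−1)(4−1) = 6. Since 26.587 > 12.592, reject the null hypothesis of independence at α = 0.05.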